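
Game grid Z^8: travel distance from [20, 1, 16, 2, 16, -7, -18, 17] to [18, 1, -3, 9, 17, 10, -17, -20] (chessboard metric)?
37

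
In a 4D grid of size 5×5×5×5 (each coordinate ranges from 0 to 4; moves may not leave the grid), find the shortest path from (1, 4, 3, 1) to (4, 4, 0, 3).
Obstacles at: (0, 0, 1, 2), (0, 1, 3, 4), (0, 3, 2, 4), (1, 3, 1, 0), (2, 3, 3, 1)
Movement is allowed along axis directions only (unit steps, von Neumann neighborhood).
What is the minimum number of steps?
8
(one shortest path: (1, 4, 3, 1) → (2, 4, 3, 1) → (3, 4, 3, 1) → (4, 4, 3, 1) → (4, 4, 2, 1) → (4, 4, 1, 1) → (4, 4, 0, 1) → (4, 4, 0, 2) → (4, 4, 0, 3))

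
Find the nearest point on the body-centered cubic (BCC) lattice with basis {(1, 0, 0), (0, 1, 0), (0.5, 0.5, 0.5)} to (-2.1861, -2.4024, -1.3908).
(-2.5, -2.5, -1.5)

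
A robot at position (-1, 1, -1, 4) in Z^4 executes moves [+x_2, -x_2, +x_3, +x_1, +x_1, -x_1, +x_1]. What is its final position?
(1, 1, 0, 4)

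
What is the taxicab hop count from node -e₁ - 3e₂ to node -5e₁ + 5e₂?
12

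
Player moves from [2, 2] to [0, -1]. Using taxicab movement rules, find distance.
5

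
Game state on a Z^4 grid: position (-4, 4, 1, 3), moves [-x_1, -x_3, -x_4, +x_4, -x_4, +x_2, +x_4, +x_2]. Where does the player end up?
(-5, 6, 0, 3)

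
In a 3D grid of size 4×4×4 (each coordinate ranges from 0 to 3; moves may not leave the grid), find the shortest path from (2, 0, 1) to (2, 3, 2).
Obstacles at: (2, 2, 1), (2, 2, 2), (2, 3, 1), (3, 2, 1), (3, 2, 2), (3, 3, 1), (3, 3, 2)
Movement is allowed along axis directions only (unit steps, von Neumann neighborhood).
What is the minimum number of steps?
6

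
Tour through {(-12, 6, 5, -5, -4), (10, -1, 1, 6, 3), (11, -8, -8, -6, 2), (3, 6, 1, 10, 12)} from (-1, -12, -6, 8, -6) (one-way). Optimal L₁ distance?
147
(one optimal route: (-1, -12, -6, 8, -6) → (11, -8, -8, -6, 2) → (10, -1, 1, 6, 3) → (3, 6, 1, 10, 12) → (-12, 6, 5, -5, -4))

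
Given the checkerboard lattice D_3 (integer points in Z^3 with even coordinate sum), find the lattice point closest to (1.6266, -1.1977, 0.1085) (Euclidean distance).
(1, -1, 0)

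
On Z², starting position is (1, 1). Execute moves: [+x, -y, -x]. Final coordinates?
(1, 0)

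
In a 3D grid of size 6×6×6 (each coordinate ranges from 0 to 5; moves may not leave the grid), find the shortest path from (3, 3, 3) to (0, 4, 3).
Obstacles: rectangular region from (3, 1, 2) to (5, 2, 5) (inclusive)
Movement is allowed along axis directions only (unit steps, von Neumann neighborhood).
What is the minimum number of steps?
4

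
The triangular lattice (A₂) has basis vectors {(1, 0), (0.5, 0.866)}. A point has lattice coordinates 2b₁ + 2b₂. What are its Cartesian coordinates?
(3, 1.732)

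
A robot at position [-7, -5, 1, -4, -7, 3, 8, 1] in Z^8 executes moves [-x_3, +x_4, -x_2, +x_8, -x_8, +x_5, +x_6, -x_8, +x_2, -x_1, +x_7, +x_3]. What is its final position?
(-8, -5, 1, -3, -6, 4, 9, 0)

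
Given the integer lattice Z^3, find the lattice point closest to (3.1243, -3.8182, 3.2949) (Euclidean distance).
(3, -4, 3)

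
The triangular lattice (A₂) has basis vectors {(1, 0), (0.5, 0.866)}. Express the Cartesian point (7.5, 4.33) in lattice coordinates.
5b₁ + 5b₂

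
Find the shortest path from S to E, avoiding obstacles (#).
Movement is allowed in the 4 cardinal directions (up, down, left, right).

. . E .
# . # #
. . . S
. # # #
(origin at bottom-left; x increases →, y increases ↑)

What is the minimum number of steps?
5
(one shortest path: (3, 1) → (2, 1) → (1, 1) → (1, 2) → (1, 3) → (2, 3))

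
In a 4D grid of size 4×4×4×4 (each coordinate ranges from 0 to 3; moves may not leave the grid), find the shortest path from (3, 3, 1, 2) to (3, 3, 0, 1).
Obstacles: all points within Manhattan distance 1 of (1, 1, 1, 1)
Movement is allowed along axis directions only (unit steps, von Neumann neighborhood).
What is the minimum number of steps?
2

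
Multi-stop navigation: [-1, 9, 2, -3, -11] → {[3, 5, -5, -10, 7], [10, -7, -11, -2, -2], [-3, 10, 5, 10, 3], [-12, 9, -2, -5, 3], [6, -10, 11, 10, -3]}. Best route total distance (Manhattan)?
180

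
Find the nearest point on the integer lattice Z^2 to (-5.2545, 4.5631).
(-5, 5)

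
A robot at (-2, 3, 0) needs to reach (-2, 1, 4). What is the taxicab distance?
6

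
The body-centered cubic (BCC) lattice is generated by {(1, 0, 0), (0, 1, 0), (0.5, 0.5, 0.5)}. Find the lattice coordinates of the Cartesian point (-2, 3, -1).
-b₁ + 4b₂ - 2b₃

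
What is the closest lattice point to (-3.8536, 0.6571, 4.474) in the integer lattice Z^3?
(-4, 1, 4)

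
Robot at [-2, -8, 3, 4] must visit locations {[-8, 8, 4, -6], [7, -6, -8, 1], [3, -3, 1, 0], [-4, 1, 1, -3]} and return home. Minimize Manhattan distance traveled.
106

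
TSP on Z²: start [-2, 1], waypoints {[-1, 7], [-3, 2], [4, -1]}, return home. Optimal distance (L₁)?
30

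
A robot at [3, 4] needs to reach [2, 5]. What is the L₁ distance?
2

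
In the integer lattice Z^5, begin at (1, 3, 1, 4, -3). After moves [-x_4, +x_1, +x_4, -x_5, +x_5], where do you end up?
(2, 3, 1, 4, -3)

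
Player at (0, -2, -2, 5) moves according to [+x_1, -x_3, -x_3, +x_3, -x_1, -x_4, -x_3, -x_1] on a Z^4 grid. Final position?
(-1, -2, -4, 4)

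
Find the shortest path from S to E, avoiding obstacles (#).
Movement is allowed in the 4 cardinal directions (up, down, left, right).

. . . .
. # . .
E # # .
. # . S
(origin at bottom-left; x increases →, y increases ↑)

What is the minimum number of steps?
8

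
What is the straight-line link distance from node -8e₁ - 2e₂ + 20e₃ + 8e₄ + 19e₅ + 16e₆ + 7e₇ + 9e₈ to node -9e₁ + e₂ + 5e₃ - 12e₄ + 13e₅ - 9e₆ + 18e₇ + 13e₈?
37.855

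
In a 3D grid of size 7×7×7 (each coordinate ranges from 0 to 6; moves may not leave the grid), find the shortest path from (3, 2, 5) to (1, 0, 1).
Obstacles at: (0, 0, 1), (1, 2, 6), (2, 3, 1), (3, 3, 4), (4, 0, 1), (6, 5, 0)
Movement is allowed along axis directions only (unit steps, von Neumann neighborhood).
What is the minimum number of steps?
8
(one shortest path: (3, 2, 5) → (2, 2, 5) → (1, 2, 5) → (1, 1, 5) → (1, 0, 5) → (1, 0, 4) → (1, 0, 3) → (1, 0, 2) → (1, 0, 1))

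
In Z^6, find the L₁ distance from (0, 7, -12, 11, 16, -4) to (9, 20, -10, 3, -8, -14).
66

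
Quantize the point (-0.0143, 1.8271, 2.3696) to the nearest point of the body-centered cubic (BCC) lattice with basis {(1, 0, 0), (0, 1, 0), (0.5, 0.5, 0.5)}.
(0, 2, 2)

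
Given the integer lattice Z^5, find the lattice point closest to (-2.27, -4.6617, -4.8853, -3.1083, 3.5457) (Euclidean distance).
(-2, -5, -5, -3, 4)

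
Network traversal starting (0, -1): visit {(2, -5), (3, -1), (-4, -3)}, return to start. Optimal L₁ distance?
22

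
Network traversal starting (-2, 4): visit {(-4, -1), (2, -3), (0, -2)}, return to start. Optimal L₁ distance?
26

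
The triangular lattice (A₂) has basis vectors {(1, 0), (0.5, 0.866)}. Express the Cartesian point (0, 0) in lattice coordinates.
0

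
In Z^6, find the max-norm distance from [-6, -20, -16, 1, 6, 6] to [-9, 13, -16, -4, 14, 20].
33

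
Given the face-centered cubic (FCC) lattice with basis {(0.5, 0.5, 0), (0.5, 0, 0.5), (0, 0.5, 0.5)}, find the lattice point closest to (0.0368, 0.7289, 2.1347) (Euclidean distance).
(0, 1, 2)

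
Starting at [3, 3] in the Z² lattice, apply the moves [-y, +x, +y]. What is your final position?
(4, 3)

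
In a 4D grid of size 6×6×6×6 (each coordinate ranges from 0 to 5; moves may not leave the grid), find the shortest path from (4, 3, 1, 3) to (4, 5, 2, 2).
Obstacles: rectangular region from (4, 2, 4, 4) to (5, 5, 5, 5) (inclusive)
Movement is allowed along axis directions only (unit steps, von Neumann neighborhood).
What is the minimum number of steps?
4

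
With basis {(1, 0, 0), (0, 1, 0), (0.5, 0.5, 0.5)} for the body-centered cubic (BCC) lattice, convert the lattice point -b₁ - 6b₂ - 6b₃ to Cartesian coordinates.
(-4, -9, -3)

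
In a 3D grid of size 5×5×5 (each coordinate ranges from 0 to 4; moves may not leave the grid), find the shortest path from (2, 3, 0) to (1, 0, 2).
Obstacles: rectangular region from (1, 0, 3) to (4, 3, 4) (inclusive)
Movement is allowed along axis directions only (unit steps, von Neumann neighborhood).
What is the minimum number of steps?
6
(one shortest path: (2, 3, 0) → (1, 3, 0) → (1, 2, 0) → (1, 1, 0) → (1, 0, 0) → (1, 0, 1) → (1, 0, 2))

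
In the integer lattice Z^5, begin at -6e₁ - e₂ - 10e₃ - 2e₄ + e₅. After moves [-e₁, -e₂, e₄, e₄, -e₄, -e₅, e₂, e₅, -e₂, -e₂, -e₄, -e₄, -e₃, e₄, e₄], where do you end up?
(-7, -3, -11, -1, 1)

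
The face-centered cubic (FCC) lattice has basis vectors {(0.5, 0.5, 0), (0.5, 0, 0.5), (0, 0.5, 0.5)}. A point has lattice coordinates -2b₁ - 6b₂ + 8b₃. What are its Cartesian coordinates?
(-4, 3, 1)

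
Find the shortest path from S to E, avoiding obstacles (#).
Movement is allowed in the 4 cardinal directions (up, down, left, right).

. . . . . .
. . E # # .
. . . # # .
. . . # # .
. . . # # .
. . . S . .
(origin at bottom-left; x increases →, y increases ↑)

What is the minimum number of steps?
5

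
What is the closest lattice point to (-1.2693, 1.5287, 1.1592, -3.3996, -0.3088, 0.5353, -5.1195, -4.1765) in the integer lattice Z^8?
(-1, 2, 1, -3, 0, 1, -5, -4)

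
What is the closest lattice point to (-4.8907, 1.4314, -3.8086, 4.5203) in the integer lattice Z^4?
(-5, 1, -4, 5)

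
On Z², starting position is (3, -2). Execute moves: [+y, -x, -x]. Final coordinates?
(1, -1)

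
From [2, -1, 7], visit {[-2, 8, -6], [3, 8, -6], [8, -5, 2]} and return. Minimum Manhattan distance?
72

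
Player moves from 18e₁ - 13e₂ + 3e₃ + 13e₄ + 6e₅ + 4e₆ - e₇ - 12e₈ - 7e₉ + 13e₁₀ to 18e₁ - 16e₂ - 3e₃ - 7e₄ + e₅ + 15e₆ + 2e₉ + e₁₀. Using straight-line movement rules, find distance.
31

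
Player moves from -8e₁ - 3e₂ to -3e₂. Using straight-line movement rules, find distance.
8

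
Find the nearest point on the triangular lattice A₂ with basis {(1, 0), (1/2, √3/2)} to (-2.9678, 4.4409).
(-2.5, 4.33)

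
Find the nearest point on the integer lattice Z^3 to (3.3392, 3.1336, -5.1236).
(3, 3, -5)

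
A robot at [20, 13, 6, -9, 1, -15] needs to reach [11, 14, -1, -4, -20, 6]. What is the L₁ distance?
64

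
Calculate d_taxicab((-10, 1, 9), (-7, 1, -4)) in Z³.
16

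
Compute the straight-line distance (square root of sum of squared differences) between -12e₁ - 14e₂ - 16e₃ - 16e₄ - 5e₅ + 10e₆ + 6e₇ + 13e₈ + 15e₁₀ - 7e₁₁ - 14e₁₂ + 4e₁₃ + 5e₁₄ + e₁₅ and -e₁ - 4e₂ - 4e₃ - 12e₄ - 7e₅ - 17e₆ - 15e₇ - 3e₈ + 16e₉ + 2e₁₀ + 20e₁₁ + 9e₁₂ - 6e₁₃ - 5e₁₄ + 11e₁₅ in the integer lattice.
61.5955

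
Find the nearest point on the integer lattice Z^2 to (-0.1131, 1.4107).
(0, 1)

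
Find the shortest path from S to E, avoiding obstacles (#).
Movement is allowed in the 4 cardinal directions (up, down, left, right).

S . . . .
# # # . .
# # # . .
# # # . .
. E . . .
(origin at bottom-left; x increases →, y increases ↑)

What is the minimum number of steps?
9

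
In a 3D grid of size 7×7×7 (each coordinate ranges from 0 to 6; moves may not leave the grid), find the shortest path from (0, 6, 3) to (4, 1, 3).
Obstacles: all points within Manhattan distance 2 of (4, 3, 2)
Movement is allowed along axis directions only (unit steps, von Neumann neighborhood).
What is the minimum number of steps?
9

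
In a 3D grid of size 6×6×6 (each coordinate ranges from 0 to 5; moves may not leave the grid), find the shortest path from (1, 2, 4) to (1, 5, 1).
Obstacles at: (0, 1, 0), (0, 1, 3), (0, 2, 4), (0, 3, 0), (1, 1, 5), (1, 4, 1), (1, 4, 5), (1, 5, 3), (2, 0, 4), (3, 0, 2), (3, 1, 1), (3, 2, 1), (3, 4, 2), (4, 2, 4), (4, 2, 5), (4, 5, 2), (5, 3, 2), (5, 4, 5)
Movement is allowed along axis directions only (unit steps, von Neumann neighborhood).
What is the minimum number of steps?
6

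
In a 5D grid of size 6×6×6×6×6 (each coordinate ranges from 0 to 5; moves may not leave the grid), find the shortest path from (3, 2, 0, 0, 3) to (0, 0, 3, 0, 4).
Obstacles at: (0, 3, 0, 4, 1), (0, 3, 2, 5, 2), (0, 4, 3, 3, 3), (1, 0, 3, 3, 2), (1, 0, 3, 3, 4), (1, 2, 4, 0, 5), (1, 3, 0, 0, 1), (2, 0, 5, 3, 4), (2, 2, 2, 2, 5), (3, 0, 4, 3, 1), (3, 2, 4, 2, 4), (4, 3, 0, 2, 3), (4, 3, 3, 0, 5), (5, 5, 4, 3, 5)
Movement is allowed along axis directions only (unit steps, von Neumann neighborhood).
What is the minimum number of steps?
9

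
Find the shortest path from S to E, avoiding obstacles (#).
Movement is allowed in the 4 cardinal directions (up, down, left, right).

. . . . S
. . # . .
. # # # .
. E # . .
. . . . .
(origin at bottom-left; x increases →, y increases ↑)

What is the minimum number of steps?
8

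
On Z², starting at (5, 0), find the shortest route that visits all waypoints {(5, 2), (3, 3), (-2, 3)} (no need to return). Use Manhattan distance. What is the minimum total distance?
10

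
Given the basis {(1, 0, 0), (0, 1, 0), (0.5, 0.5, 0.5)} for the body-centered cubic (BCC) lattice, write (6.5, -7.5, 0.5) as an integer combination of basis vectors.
6b₁ - 8b₂ + b₃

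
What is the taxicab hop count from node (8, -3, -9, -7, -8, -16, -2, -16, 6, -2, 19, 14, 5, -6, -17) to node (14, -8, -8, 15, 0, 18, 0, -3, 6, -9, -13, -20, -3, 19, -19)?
199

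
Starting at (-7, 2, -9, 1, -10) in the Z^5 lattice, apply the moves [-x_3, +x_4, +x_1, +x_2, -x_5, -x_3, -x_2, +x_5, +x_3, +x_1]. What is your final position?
(-5, 2, -10, 2, -10)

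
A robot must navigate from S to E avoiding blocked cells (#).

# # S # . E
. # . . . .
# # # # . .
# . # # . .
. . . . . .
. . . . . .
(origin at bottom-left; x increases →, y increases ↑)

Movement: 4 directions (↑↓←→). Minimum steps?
5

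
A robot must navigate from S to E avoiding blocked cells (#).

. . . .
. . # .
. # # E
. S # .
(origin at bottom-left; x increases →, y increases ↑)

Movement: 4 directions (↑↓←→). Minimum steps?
9
(one shortest path: (1, 0) → (0, 0) → (0, 1) → (0, 2) → (1, 2) → (1, 3) → (2, 3) → (3, 3) → (3, 2) → (3, 1))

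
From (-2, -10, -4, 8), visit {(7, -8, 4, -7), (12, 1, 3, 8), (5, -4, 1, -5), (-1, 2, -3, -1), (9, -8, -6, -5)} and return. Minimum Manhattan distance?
132
(one optimal route: (-2, -10, -4, 8) → (-1, 2, -3, -1) → (12, 1, 3, 8) → (5, -4, 1, -5) → (7, -8, 4, -7) → (9, -8, -6, -5) → (-2, -10, -4, 8))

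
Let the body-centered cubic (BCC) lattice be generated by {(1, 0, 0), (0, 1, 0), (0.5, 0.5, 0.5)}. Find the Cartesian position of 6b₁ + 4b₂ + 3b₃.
(7.5, 5.5, 1.5)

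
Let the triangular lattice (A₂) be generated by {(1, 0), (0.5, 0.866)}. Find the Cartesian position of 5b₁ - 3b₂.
(3.5, -2.598)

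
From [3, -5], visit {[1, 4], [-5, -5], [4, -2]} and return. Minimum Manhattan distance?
36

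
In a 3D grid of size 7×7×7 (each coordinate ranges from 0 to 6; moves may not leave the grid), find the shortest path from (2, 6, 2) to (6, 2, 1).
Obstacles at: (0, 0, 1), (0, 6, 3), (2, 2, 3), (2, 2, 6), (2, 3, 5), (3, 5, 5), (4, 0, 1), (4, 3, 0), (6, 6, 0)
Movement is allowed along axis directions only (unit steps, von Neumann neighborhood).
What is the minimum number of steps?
9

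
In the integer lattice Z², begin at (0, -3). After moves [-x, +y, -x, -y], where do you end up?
(-2, -3)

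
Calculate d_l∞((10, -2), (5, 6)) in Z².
8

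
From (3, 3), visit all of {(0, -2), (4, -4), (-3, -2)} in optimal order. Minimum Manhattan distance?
17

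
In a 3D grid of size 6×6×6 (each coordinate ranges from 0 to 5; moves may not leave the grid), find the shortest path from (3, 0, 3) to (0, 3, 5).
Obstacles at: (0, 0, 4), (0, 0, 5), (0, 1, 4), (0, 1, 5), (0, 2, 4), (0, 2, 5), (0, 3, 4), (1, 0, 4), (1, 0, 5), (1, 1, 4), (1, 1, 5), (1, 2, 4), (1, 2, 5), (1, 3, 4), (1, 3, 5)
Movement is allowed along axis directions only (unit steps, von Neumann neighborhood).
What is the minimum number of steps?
10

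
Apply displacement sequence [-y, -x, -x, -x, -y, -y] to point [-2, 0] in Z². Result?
(-5, -3)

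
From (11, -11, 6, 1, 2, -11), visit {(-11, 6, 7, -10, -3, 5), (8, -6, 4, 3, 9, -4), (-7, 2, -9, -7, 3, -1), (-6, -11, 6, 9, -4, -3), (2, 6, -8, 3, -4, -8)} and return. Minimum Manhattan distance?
240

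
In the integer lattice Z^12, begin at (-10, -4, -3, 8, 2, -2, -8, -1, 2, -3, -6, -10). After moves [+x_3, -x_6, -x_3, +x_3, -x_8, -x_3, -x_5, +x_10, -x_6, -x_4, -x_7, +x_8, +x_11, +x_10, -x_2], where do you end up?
(-10, -5, -3, 7, 1, -4, -9, -1, 2, -1, -5, -10)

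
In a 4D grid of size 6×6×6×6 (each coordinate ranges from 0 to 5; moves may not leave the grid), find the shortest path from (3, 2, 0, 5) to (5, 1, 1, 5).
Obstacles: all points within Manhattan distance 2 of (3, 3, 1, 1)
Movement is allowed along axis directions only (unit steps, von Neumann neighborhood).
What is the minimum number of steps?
4
(one shortest path: (3, 2, 0, 5) → (4, 2, 0, 5) → (5, 2, 0, 5) → (5, 1, 0, 5) → (5, 1, 1, 5))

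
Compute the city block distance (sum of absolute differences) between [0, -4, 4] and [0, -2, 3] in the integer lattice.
3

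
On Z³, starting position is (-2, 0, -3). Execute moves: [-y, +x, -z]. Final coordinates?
(-1, -1, -4)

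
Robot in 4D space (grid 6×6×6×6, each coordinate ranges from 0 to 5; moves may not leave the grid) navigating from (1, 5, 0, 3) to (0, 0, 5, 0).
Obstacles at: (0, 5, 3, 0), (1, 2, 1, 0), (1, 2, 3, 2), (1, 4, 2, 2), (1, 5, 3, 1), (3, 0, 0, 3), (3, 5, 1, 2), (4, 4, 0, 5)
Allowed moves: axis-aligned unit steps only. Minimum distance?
14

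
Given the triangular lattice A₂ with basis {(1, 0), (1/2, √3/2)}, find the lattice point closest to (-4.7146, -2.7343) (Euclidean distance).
(-4.5, -2.598)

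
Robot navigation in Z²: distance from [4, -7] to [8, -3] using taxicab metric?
8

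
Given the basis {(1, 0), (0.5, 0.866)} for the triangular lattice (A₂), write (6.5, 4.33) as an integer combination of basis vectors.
4b₁ + 5b₂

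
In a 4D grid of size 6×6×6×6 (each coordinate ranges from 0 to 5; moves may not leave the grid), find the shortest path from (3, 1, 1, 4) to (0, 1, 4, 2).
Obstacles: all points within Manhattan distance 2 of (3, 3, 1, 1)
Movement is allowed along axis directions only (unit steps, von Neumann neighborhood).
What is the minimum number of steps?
8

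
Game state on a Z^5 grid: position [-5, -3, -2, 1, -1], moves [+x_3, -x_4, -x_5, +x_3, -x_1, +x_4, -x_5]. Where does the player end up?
(-6, -3, 0, 1, -3)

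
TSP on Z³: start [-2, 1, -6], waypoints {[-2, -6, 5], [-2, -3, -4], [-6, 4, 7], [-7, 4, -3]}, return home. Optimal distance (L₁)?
56
(one optimal route: (-2, 1, -6) → (-2, -3, -4) → (-2, -6, 5) → (-6, 4, 7) → (-7, 4, -3) → (-2, 1, -6))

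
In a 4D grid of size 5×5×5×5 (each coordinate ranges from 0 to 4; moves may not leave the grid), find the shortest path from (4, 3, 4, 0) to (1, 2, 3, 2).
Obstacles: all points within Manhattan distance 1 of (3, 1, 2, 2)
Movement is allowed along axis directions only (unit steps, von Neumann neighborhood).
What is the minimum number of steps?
7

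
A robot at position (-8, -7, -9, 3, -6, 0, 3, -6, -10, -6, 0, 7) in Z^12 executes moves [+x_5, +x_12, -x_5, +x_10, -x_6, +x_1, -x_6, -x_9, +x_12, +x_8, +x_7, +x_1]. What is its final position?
(-6, -7, -9, 3, -6, -2, 4, -5, -11, -5, 0, 9)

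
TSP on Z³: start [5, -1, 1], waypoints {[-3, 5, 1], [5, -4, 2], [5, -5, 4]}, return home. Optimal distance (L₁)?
42
(one optimal route: (5, -1, 1) → (-3, 5, 1) → (5, -4, 2) → (5, -5, 4) → (5, -1, 1))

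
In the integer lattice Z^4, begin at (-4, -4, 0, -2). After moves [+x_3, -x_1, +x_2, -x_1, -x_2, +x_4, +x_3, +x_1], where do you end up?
(-5, -4, 2, -1)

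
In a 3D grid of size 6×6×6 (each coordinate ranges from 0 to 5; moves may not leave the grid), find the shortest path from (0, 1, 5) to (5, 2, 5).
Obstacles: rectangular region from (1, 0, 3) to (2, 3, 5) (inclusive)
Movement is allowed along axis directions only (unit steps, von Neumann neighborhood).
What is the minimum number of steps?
10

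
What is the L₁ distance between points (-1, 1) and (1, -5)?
8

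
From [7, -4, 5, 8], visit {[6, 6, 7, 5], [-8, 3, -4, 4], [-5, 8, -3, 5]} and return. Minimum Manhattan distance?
84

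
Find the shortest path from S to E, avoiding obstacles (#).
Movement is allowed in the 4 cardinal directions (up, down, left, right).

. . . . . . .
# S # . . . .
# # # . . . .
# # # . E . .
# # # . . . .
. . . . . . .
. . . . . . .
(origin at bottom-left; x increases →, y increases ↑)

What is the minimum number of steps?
7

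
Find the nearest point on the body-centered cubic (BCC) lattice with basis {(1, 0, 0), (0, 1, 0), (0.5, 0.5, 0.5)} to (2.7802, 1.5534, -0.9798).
(3, 2, -1)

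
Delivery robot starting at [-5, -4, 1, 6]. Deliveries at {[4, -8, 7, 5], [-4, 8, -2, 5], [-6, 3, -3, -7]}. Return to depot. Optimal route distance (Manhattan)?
98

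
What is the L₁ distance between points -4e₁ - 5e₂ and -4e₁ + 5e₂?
10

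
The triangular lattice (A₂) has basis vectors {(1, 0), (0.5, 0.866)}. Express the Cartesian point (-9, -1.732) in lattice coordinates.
-8b₁ - 2b₂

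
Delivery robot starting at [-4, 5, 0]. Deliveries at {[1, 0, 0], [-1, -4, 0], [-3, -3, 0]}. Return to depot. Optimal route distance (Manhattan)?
28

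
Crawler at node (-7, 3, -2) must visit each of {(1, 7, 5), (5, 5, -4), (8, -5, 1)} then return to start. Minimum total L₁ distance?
76
(one optimal route: (-7, 3, -2) → (1, 7, 5) → (8, -5, 1) → (5, 5, -4) → (-7, 3, -2))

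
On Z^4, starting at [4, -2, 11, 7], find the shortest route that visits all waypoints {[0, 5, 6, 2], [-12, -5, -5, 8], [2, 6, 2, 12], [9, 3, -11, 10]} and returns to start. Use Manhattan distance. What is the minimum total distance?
136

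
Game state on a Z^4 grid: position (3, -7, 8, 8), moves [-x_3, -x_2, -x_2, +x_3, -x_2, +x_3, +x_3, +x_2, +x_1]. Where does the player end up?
(4, -9, 10, 8)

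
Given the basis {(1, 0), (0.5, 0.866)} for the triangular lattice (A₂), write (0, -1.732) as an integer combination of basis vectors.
b₁ - 2b₂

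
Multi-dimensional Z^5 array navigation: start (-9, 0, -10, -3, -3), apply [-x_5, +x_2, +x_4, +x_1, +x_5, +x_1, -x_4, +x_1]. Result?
(-6, 1, -10, -3, -3)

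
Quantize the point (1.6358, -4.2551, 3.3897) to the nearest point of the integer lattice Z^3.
(2, -4, 3)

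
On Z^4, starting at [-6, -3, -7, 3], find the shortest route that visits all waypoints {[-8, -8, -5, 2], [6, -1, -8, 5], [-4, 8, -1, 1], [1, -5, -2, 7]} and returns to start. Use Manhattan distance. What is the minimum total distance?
94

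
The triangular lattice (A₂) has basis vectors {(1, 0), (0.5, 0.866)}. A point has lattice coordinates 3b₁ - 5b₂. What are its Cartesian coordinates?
(0.5, -4.33)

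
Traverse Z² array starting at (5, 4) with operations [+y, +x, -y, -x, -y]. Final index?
(5, 3)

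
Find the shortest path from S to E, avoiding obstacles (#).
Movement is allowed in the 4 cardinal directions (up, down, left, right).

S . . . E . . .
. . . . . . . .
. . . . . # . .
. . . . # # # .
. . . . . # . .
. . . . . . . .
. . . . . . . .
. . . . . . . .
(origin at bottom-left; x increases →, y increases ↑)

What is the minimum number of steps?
4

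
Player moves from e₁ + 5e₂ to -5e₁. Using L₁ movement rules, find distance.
11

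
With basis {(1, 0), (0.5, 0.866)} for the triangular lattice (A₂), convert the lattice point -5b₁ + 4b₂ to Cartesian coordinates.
(-3, 3.464)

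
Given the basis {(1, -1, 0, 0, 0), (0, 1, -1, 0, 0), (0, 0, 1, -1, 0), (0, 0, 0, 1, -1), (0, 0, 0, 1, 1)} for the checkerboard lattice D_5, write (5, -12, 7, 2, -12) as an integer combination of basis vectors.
5b₁ - 7b₂ + 7b₄ - 5b₅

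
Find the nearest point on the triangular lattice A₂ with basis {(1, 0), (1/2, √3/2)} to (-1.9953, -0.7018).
(-1.5, -0.866)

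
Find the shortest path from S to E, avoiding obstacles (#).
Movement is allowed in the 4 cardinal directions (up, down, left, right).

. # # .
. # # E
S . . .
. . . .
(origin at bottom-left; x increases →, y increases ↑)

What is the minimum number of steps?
4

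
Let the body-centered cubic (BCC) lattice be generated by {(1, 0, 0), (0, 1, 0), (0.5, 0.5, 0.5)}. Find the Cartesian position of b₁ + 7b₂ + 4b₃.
(3, 9, 2)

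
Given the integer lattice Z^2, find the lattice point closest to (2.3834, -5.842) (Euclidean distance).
(2, -6)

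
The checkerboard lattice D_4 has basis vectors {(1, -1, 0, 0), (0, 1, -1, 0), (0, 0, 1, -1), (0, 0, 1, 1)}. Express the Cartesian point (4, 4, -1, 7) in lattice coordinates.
4b₁ + 8b₂ + 7b₄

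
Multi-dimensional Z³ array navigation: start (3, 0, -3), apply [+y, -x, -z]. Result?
(2, 1, -4)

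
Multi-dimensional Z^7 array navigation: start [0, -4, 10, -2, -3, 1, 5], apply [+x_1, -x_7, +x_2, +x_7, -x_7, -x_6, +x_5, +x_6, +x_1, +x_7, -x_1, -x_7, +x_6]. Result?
(1, -3, 10, -2, -2, 2, 4)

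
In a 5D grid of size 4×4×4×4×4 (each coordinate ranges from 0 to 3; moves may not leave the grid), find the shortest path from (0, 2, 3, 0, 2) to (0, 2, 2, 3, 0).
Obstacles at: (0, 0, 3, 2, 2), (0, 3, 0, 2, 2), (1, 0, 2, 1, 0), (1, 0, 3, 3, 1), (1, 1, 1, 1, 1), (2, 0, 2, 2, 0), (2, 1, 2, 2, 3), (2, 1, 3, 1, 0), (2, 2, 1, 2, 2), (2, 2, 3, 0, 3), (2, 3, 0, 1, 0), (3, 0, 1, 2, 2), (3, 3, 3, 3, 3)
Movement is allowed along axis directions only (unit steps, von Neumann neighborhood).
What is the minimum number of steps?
6
(one shortest path: (0, 2, 3, 0, 2) → (0, 2, 2, 0, 2) → (0, 2, 2, 1, 2) → (0, 2, 2, 2, 2) → (0, 2, 2, 3, 2) → (0, 2, 2, 3, 1) → (0, 2, 2, 3, 0))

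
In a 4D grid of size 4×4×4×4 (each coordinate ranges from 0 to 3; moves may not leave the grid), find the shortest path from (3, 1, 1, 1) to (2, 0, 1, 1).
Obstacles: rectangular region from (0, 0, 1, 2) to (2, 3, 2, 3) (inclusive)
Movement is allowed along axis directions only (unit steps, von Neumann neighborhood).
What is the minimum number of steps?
2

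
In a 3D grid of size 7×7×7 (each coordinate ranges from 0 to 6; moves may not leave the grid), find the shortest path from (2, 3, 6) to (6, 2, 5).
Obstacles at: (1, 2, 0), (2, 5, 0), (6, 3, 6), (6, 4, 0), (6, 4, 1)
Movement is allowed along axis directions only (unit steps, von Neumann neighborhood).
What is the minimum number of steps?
6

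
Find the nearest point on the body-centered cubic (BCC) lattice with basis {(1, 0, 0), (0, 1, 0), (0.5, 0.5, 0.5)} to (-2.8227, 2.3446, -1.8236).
(-3, 2, -2)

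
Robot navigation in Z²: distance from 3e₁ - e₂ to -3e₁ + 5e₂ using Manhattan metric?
12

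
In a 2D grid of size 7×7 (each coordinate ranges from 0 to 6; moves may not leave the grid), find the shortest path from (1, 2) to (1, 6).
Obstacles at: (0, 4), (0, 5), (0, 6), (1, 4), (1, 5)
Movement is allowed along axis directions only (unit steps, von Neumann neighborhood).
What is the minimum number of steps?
6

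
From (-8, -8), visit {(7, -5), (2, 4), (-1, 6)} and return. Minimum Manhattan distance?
58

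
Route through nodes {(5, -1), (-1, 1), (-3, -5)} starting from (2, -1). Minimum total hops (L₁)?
19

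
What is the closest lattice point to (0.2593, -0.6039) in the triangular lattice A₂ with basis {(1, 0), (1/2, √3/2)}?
(0.5, -0.866)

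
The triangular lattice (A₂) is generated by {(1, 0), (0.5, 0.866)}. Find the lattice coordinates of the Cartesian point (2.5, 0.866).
2b₁ + b₂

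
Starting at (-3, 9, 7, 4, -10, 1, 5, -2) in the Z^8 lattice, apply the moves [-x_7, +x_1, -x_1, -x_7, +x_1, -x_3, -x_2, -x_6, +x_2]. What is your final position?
(-2, 9, 6, 4, -10, 0, 3, -2)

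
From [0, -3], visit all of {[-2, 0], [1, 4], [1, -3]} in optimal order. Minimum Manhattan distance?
14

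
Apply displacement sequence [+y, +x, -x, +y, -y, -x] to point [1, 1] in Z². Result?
(0, 2)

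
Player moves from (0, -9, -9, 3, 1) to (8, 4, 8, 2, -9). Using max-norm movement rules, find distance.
17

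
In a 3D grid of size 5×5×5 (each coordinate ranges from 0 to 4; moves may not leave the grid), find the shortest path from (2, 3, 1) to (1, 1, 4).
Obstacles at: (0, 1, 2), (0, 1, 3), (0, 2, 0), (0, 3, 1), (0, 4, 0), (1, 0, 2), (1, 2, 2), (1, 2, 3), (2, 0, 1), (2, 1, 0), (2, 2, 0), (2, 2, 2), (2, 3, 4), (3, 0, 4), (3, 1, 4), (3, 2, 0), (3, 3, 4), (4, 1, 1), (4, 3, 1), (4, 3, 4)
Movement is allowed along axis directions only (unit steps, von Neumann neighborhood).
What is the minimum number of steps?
6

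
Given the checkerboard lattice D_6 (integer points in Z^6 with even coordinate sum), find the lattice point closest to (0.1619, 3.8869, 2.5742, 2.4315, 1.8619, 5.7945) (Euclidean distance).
(0, 4, 3, 3, 2, 6)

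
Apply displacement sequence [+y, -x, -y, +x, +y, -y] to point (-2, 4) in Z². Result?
(-2, 4)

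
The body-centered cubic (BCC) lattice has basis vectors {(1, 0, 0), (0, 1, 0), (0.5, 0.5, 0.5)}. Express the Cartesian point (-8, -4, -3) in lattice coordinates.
-5b₁ - b₂ - 6b₃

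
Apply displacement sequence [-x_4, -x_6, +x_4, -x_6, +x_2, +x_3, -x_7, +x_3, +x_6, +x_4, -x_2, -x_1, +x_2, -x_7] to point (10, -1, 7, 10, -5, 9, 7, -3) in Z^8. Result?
(9, 0, 9, 11, -5, 8, 5, -3)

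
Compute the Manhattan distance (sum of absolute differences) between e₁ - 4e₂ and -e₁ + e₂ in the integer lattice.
7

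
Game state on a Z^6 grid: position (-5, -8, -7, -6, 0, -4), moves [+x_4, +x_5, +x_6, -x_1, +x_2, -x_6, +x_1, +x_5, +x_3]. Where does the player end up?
(-5, -7, -6, -5, 2, -4)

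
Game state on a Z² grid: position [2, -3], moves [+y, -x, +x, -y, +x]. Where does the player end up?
(3, -3)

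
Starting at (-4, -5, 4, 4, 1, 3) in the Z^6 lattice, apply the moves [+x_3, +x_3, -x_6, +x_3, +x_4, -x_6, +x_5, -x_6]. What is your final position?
(-4, -5, 7, 5, 2, 0)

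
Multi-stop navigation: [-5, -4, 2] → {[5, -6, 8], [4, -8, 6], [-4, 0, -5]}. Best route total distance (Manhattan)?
44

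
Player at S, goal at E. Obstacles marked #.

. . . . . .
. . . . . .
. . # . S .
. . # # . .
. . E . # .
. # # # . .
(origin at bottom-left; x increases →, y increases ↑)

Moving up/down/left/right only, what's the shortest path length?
8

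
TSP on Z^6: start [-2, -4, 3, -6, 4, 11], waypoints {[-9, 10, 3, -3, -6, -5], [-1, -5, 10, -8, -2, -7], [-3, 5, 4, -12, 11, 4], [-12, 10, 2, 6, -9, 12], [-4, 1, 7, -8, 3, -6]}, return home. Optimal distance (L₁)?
204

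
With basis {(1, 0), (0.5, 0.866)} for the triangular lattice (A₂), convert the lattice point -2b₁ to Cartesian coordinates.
(-2, 0)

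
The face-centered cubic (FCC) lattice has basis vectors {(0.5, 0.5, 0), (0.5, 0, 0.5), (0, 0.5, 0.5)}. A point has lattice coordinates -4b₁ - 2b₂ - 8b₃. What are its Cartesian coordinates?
(-3, -6, -5)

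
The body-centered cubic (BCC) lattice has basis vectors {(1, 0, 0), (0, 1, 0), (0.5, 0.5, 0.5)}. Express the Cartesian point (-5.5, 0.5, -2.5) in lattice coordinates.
-3b₁ + 3b₂ - 5b₃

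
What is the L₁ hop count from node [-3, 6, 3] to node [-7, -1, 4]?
12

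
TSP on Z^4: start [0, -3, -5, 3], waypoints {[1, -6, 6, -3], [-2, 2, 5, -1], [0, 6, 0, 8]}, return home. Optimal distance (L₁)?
74
(one optimal route: (0, -3, -5, 3) → (1, -6, 6, -3) → (-2, 2, 5, -1) → (0, 6, 0, 8) → (0, -3, -5, 3))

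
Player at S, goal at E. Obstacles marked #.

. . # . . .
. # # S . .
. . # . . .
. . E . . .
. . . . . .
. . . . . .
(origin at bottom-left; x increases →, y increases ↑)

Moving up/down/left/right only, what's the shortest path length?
3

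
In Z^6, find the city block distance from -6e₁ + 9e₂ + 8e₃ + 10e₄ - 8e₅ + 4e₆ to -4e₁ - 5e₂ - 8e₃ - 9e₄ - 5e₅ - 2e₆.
60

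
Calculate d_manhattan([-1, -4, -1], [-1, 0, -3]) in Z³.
6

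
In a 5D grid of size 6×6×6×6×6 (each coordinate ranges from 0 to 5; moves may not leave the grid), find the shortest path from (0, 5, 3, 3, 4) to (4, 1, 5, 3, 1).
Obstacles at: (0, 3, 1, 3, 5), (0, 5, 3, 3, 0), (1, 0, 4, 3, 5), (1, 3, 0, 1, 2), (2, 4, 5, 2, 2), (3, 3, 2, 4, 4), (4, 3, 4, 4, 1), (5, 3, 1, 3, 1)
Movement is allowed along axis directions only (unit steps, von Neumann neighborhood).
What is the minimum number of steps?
13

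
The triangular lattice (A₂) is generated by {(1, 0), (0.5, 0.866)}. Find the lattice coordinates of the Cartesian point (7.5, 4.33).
5b₁ + 5b₂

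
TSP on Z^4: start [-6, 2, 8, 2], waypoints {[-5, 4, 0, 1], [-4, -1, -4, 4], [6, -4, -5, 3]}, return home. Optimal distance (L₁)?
72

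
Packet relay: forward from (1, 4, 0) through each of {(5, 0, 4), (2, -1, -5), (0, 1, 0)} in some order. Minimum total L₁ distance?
26
(one optimal route: (1, 4, 0) → (0, 1, 0) → (2, -1, -5) → (5, 0, 4))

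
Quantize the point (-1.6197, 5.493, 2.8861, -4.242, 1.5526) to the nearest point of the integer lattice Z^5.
(-2, 5, 3, -4, 2)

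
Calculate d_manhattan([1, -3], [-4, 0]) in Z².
8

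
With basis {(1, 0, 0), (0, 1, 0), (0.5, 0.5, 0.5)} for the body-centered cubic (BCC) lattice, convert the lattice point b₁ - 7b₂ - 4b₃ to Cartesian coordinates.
(-1, -9, -2)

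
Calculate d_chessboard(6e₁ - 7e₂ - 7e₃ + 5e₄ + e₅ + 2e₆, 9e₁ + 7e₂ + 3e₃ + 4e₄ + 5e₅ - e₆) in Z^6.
14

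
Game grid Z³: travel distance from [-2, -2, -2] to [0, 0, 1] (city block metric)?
7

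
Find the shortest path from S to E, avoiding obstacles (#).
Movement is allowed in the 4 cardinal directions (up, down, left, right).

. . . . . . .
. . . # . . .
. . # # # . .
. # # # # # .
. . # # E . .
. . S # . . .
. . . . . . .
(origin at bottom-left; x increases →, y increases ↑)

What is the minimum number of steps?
5
(one shortest path: (2, 1) → (2, 0) → (3, 0) → (4, 0) → (4, 1) → (4, 2))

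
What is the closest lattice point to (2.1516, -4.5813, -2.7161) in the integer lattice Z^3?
(2, -5, -3)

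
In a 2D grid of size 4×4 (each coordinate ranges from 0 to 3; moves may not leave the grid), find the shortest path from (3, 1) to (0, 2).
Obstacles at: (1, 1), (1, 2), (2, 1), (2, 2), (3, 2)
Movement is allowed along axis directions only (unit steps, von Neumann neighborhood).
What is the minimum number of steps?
6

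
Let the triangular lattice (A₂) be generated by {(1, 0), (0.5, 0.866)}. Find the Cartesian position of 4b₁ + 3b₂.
(5.5, 2.598)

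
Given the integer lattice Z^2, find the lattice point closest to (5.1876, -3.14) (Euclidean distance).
(5, -3)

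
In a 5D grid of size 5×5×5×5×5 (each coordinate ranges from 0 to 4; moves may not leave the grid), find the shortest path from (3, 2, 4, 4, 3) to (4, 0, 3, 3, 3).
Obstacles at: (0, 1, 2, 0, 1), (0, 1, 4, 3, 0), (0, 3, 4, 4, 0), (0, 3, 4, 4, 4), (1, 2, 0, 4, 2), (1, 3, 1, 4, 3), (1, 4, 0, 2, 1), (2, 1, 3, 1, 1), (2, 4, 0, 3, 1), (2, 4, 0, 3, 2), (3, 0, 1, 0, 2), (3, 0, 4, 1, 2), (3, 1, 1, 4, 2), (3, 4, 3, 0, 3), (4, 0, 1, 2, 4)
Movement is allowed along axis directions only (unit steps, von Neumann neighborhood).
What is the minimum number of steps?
5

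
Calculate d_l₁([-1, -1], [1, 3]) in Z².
6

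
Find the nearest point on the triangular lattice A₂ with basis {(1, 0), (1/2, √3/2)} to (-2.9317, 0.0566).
(-3, 0)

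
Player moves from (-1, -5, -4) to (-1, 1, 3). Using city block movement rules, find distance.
13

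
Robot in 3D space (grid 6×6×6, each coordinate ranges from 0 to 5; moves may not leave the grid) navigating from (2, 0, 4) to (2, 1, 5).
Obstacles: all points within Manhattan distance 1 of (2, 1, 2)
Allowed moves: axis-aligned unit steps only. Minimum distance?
2
(one shortest path: (2, 0, 4) → (2, 1, 4) → (2, 1, 5))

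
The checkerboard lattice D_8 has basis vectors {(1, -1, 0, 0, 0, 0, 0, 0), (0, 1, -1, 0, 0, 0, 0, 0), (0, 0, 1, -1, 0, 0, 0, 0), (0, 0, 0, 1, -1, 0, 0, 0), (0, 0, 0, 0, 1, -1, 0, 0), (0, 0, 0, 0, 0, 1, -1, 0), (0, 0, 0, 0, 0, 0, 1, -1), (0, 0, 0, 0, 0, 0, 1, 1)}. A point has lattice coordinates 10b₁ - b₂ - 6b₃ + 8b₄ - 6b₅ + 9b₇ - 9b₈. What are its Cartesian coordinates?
(10, -11, -5, 14, -14, 6, 0, -18)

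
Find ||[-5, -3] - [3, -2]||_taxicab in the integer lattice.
9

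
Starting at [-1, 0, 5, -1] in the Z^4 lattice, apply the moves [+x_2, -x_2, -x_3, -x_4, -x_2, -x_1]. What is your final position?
(-2, -1, 4, -2)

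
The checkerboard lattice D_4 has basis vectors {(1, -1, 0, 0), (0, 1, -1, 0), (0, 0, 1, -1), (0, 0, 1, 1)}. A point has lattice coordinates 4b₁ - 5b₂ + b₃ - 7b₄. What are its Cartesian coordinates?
(4, -9, -1, -8)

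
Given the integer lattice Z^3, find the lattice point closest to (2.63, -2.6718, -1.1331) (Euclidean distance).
(3, -3, -1)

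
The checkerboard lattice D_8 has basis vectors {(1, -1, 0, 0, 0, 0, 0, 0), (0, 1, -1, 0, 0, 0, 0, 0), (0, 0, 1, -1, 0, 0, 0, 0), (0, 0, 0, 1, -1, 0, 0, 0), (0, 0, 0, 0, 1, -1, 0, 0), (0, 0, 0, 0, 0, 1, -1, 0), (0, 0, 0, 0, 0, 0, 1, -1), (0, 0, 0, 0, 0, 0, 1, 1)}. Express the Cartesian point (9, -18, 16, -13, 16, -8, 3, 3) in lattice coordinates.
9b₁ - 9b₂ + 7b₃ - 6b₄ + 10b₅ + 2b₆ + b₇ + 4b₈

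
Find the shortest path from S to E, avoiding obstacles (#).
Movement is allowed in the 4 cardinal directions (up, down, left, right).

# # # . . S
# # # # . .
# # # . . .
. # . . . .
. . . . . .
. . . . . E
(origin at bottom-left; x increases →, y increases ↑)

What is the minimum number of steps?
5
(one shortest path: (5, 5) → (5, 4) → (5, 3) → (5, 2) → (5, 1) → (5, 0))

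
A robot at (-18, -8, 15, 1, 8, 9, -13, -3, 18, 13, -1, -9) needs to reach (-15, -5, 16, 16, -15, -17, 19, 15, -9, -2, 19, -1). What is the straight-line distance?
64.923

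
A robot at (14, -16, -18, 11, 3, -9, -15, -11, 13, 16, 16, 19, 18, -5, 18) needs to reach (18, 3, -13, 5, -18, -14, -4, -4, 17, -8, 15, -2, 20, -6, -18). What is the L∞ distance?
36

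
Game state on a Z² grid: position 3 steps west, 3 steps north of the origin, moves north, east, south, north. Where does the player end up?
(-2, 4)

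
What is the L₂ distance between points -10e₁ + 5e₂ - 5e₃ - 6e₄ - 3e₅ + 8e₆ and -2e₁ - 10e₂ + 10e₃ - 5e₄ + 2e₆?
23.6643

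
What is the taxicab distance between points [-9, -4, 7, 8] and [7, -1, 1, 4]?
29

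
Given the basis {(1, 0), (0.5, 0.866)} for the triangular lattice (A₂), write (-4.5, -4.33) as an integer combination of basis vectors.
-2b₁ - 5b₂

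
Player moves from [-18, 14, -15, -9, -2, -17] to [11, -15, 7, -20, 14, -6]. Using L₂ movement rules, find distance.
51.614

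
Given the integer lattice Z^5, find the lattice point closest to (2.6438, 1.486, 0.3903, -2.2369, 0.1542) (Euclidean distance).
(3, 1, 0, -2, 0)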